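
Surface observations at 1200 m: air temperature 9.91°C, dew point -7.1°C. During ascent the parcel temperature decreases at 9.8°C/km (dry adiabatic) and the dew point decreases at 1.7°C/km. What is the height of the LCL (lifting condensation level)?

T and T_d converge at 9.8 − 1.7 = 8.1°C per km
Height above start = (9.91 − (-7.1)) / 8.1 = 2.1 km
LCL altitude = 1200 m + 2100 m = 3300 m

3300 m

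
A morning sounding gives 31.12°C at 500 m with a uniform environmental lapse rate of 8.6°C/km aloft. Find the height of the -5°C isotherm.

4700 m

Height above start = (31.12 − (-5)) / 8.6 = 4.2 km
Altitude = 500 m + 4200 m = 4700 m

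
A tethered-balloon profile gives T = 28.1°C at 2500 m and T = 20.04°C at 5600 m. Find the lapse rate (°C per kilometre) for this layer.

Γ = −ΔT/Δz = (28.1 − 20.04) / (5600 − 2500) m
  = 8.06°C / 3.1 km = 2.6°C/km

2.6°C/km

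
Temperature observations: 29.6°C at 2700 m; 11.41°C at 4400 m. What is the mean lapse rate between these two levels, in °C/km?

Γ = −ΔT/Δz = (29.6 − 11.41) / (4400 − 2700) m
  = 18.19°C / 1.7 km = 10.7°C/km

10.7°C/km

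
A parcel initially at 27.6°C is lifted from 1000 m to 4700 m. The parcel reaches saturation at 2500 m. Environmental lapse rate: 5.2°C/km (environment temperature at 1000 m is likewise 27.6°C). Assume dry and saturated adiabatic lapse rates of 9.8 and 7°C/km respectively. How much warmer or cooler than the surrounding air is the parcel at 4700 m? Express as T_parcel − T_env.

-10.86°C (parcel cooler than environment)

Parcel:
  Dry to 2500 m: -9.8 × 1.5 km = -14.7°C, so T = 12.9°C.
  Saturated to 4700 m: -7 × 2.2 km = -15.4°C, so T = -2.5°C.
Environment:
  Environment to 4700 m: -5.2 × 3.7 km = -19.24°C, so T = 8.36°C.
T_parcel − T_env = -2.5 − 8.36 = -10.86°C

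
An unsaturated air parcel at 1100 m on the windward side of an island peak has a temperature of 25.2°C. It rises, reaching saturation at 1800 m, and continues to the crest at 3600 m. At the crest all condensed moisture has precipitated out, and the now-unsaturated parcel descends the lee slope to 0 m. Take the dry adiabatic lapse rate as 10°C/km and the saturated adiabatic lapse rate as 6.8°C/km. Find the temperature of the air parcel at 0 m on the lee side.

1100 → 1800 m (dry, 10°C/km): ΔT = -10 × 0.7 = -7°C → T = 18.2°C
1800 → 3600 m (saturated, 6.8°C/km): ΔT = -6.8 × 1.8 = -12.24°C → T = 5.96°C
3600 → 0 m (dry descent, 10°C/km): ΔT = +10 × 3.6 = +36°C → T = 41.96°C

41.96°C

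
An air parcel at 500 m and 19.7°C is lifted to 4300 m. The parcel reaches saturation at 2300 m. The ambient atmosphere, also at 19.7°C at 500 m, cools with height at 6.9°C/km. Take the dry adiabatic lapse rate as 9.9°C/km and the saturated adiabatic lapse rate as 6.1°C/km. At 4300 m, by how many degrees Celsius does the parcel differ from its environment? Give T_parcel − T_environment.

-3.8°C (parcel cooler than environment)

Parcel:
  500 → 2300 m (dry, 9.9°C/km): ΔT = -9.9 × 1.8 = -17.82°C → T = 1.88°C
  2300 → 4300 m (saturated, 6.1°C/km): ΔT = -6.1 × 2 = -12.2°C → T = -10.32°C
Environment:
  500 → 4300 m (environment, 6.9°C/km): ΔT = -6.9 × 3.8 = -26.22°C → T = -6.52°C
T_parcel − T_env = -10.32 − (-6.52) = -3.8°C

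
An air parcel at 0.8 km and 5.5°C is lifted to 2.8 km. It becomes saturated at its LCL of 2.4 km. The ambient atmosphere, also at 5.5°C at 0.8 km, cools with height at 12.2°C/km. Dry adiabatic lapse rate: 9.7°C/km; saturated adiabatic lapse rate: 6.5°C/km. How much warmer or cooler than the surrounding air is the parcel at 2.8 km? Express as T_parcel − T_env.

Parcel:
  800 → 2400 m (dry, 9.7°C/km): ΔT = -9.7 × 1.6 = -15.52°C → T = -10.02°C
  2400 → 2800 m (saturated, 6.5°C/km): ΔT = -6.5 × 0.4 = -2.6°C → T = -12.62°C
Environment:
  800 → 2800 m (environment, 12.2°C/km): ΔT = -12.2 × 2 = -24.4°C → T = -18.9°C
T_parcel − T_env = -12.62 − (-18.9) = +6.28°C

+6.28°C (parcel warmer than environment)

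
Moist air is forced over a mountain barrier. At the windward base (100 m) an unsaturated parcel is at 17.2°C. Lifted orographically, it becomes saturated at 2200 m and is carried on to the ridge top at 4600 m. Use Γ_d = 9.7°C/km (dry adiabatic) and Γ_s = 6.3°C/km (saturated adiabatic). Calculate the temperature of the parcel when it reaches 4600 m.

100 → 2200 m (dry, 9.7°C/km): ΔT = -9.7 × 2.1 = -20.37°C → T = -3.17°C
2200 → 4600 m (saturated, 6.3°C/km): ΔT = -6.3 × 2.4 = -15.12°C → T = -18.29°C

-18.29°C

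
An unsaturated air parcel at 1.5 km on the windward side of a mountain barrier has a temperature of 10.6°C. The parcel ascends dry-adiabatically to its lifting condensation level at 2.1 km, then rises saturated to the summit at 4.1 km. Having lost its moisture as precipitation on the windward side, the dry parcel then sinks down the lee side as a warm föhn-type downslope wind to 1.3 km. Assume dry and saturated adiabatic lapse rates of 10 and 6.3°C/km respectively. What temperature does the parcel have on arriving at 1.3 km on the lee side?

20°C

From 1500 m to 2100 m (dry): cools by 10 × 0.6 = 6°C, giving 4.6°C.
From 2100 m to 4100 m (saturated): cools by 6.3 × 2 = 12.6°C, giving -8°C.
From 4100 m to 1300 m (dry descent): warms by 10 × 2.8 = 28°C, giving 20°C.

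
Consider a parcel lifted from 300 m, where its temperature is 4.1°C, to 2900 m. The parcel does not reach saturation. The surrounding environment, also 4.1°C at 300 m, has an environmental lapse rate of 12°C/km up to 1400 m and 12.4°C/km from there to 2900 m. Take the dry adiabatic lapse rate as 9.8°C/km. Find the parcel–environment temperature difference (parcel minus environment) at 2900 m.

+6.32°C (parcel warmer than environment)

Parcel:
  Dry to 2900 m: -9.8 × 2.6 km = -25.48°C, so T = -21.38°C.
Environment:
  Environment, lower layer to 1400 m: -12 × 1.1 km = -13.2°C, so T = -9.1°C.
  Environment, upper layer to 2900 m: -12.4 × 1.5 km = -18.6°C, so T = -27.7°C.
T_parcel − T_env = -21.38 − (-27.7) = +6.32°C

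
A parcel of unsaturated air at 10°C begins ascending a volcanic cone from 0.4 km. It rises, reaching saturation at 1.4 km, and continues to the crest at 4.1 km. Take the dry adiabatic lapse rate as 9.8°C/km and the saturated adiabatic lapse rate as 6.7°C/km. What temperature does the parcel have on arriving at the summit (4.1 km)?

From 400 m to 1400 m (dry): cools by 9.8 × 1 = 9.8°C, giving 0.2°C.
From 1400 m to 4100 m (saturated): cools by 6.7 × 2.7 = 18.09°C, giving -17.89°C.

-17.89°C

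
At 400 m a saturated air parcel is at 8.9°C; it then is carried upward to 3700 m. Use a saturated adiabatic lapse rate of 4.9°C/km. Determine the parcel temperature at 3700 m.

Saturated adiabatic to 3700 m: -4.9 × 3.3 km = -16.17°C, so T = -7.27°C.

-7.27°C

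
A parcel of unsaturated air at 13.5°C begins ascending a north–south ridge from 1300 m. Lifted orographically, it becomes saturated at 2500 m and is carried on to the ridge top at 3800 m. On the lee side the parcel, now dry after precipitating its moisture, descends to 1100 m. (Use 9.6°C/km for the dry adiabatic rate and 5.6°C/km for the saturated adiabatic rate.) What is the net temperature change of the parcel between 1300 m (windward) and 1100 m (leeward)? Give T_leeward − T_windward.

+7.12°C

1300–2500 m, dry: Δz = 1.2 km ⇒ ΔT = -11.52°C; T = 1.98°C
2500–3800 m, saturated: Δz = 1.3 km ⇒ ΔT = -7.28°C; T = -5.3°C
3800–1100 m, dry descent: Δz = 2.7 km ⇒ ΔT = +25.92°C; T = 20.62°C
Net change vs windward start: 20.62 − 13.5 = +7.12°C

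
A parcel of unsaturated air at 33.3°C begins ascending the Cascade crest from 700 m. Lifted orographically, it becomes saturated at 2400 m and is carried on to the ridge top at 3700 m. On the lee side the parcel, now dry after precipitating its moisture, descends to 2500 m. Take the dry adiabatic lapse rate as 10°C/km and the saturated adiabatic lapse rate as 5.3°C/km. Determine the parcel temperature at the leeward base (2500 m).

700 → 2400 m (dry, 10°C/km): ΔT = -10 × 1.7 = -17°C → T = 16.3°C
2400 → 3700 m (saturated, 5.3°C/km): ΔT = -5.3 × 1.3 = -6.89°C → T = 9.41°C
3700 → 2500 m (dry descent, 10°C/km): ΔT = +10 × 1.2 = +12°C → T = 21.41°C

21.41°C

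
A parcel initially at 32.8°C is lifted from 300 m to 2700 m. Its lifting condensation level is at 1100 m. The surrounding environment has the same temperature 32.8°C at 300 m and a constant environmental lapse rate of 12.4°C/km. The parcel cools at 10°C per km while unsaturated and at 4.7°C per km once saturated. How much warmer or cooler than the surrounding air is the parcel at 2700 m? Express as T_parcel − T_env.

Parcel:
  300 → 1100 m (dry, 10°C/km): ΔT = -10 × 0.8 = -8°C → T = 24.8°C
  1100 → 2700 m (saturated, 4.7°C/km): ΔT = -4.7 × 1.6 = -7.52°C → T = 17.28°C
Environment:
  300 → 2700 m (environment, 12.4°C/km): ΔT = -12.4 × 2.4 = -29.76°C → T = 3.04°C
T_parcel − T_env = 17.28 − 3.04 = +14.24°C

+14.24°C (parcel warmer than environment)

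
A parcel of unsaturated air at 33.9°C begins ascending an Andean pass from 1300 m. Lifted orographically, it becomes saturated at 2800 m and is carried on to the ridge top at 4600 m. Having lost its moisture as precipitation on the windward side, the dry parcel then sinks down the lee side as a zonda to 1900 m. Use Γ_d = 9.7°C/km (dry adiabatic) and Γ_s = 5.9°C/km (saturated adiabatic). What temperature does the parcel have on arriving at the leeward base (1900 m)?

34.92°C

1300 → 2800 m (dry, 9.7°C/km): ΔT = -9.7 × 1.5 = -14.55°C → T = 19.35°C
2800 → 4600 m (saturated, 5.9°C/km): ΔT = -5.9 × 1.8 = -10.62°C → T = 8.73°C
4600 → 1900 m (dry descent, 9.7°C/km): ΔT = +9.7 × 2.7 = +26.19°C → T = 34.92°C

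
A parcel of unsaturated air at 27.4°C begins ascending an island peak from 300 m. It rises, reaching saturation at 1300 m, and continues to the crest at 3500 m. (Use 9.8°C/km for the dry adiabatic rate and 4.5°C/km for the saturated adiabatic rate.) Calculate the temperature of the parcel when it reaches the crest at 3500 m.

300–1300 m, dry: Δz = 1 km ⇒ ΔT = -9.8°C; T = 17.6°C
1300–3500 m, saturated: Δz = 2.2 km ⇒ ΔT = -9.9°C; T = 7.7°C

7.7°C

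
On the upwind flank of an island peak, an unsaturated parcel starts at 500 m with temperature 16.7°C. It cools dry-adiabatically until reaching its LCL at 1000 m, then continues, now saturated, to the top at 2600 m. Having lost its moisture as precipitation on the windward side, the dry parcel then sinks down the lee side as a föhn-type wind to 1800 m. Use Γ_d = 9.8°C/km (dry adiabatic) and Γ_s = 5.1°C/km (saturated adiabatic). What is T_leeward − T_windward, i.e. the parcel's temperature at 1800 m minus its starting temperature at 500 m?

500–1000 m, dry: Δz = 0.5 km ⇒ ΔT = -4.9°C; T = 11.8°C
1000–2600 m, saturated: Δz = 1.6 km ⇒ ΔT = -8.16°C; T = 3.64°C
2600–1800 m, dry descent: Δz = 0.8 km ⇒ ΔT = +7.84°C; T = 11.48°C
Net change vs windward start: 11.48 − 16.7 = -5.22°C

-5.22°C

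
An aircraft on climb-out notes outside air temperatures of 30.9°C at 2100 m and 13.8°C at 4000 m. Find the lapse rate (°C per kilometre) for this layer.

Γ = −ΔT/Δz = (30.9 − 13.8) / (4000 − 2100) m
  = 17.1°C / 1.9 km = 9°C/km

9°C/km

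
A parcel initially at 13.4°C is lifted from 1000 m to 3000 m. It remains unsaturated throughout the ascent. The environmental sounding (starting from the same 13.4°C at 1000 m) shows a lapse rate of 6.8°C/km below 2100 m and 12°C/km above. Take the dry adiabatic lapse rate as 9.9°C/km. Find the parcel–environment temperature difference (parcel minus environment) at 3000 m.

-1.52°C (parcel cooler than environment)

Parcel:
  From 1000 m to 3000 m (dry): cools by 9.9 × 2 = 19.8°C, giving -6.4°C.
Environment:
  From 1000 m to 2100 m (environment, lower layer): cools by 6.8 × 1.1 = 7.48°C, giving 5.92°C.
  From 2100 m to 3000 m (environment, upper layer): cools by 12 × 0.9 = 10.8°C, giving -4.88°C.
T_parcel − T_env = -6.4 − (-4.88) = -1.52°C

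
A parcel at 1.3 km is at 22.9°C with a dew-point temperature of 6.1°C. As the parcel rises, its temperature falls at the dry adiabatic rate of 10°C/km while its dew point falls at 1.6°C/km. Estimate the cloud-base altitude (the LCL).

3.3 km

T and T_d converge at 10 − 1.6 = 8.4°C per km
Height above start = (22.9 − 6.1) / 8.4 = 2 km
LCL altitude = 1300 m + 2000 m = 3300 m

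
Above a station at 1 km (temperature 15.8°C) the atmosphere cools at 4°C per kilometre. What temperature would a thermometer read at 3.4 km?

1000 → 3400 m (environmental, 4°C/km): ΔT = -4 × 2.4 = -9.6°C → T = 6.2°C

6.2°C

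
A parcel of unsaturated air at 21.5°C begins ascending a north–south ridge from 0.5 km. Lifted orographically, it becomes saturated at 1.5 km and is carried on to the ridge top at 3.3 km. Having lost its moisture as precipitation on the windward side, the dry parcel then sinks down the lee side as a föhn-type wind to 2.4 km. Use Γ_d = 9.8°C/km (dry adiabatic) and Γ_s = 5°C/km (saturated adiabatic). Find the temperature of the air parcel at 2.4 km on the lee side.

500–1500 m, dry: Δz = 1 km ⇒ ΔT = -9.8°C; T = 11.7°C
1500–3300 m, saturated: Δz = 1.8 km ⇒ ΔT = -9°C; T = 2.7°C
3300–2400 m, dry descent: Δz = 0.9 km ⇒ ΔT = +8.82°C; T = 11.52°C

11.52°C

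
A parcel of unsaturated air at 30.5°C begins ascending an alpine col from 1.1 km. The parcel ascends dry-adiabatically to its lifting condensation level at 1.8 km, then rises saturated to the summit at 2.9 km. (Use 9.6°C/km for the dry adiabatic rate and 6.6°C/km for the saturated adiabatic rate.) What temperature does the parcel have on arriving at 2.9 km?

16.52°C

1100 → 1800 m (dry, 9.6°C/km): ΔT = -9.6 × 0.7 = -6.72°C → T = 23.78°C
1800 → 2900 m (saturated, 6.6°C/km): ΔT = -6.6 × 1.1 = -7.26°C → T = 16.52°C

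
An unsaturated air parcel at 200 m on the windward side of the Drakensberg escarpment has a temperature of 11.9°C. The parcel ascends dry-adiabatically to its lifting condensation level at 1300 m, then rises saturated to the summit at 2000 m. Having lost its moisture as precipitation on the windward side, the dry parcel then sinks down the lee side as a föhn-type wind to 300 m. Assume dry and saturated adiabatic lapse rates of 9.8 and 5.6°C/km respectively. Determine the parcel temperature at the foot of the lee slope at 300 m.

13.86°C

200 → 1300 m (dry, 9.8°C/km): ΔT = -9.8 × 1.1 = -10.78°C → T = 1.12°C
1300 → 2000 m (saturated, 5.6°C/km): ΔT = -5.6 × 0.7 = -3.92°C → T = -2.8°C
2000 → 300 m (dry descent, 9.8°C/km): ΔT = +9.8 × 1.7 = +16.66°C → T = 13.86°C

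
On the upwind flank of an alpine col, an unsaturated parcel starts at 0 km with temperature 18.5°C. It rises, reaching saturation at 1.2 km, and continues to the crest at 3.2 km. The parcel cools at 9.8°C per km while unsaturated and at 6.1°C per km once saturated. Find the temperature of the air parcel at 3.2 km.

0–1200 m, dry: Δz = 1.2 km ⇒ ΔT = -11.76°C; T = 6.74°C
1200–3200 m, saturated: Δz = 2 km ⇒ ΔT = -12.2°C; T = -5.46°C

-5.46°C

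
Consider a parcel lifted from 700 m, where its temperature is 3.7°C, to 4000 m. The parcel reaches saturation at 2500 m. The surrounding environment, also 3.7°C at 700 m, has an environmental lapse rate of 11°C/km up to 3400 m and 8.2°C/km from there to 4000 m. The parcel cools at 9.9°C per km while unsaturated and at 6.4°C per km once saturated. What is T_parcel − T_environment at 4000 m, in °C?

+7.2°C (parcel warmer than environment)

Parcel:
  From 700 m to 2500 m (dry): cools by 9.9 × 1.8 = 17.82°C, giving -14.12°C.
  From 2500 m to 4000 m (saturated): cools by 6.4 × 1.5 = 9.6°C, giving -23.72°C.
Environment:
  From 700 m to 3400 m (environment, lower layer): cools by 11 × 2.7 = 29.7°C, giving -26°C.
  From 3400 m to 4000 m (environment, upper layer): cools by 8.2 × 0.6 = 4.92°C, giving -30.92°C.
T_parcel − T_env = -23.72 − (-30.92) = +7.2°C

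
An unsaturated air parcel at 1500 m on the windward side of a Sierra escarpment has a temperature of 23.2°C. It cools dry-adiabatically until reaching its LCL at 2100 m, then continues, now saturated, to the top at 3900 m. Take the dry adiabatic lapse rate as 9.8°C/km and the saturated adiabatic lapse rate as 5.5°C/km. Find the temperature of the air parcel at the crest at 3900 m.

1500–2100 m, dry: Δz = 0.6 km ⇒ ΔT = -5.88°C; T = 17.32°C
2100–3900 m, saturated: Δz = 1.8 km ⇒ ΔT = -9.9°C; T = 7.42°C

7.42°C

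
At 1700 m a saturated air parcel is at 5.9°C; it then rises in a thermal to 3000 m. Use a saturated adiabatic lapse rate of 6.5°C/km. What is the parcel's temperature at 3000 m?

-2.55°C

1700 → 3000 m (saturated adiabatic, 6.5°C/km): ΔT = -6.5 × 1.3 = -8.45°C → T = -2.55°C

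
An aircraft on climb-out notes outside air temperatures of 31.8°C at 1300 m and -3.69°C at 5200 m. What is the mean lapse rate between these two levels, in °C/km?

Γ = −ΔT/Δz = (31.8 − (-3.69)) / (5200 − 1300) m
  = 35.49°C / 3.9 km = 9.1°C/km

9.1°C/km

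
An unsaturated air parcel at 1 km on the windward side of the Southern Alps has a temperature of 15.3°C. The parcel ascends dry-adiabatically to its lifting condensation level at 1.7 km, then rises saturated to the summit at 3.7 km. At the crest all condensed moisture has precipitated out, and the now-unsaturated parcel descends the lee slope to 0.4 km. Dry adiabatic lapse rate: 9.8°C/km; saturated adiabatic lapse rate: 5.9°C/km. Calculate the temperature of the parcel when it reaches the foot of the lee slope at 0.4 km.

Dry to 1700 m: -9.8 × 0.7 km = -6.86°C, so T = 8.44°C.
Saturated to 3700 m: -5.9 × 2 km = -11.8°C, so T = -3.36°C.
Dry descent to 400 m: +9.8 × 3.3 km = +32.34°C, so T = 28.98°C.

28.98°C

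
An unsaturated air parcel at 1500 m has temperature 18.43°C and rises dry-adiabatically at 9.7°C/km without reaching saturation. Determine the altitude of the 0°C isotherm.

3400 m

Height above start = (18.43 − 0) / 9.7 = 1.9 km
Altitude = 1500 m + 1900 m = 3400 m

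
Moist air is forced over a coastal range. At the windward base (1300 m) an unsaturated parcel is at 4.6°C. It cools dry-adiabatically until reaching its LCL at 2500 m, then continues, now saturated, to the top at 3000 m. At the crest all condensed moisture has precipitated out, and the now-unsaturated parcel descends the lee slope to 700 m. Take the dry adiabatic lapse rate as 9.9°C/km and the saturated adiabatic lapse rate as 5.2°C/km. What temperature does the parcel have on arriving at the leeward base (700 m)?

12.89°C

1300–2500 m, dry: Δz = 1.2 km ⇒ ΔT = -11.88°C; T = -7.28°C
2500–3000 m, saturated: Δz = 0.5 km ⇒ ΔT = -2.6°C; T = -9.88°C
3000–700 m, dry descent: Δz = 2.3 km ⇒ ΔT = +22.77°C; T = 12.89°C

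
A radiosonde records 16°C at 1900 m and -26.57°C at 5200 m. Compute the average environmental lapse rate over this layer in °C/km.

12.9°C/km

Γ = −ΔT/Δz = (16 − (-26.57)) / (5200 − 1900) m
  = 42.57°C / 3.3 km = 12.9°C/km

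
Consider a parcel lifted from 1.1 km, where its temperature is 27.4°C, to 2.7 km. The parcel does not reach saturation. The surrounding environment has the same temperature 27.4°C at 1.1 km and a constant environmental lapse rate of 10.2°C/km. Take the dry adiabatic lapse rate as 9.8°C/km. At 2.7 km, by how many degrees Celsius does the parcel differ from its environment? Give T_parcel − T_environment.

+0.64°C (parcel warmer than environment)

Parcel:
  1100–2700 m, dry: Δz = 1.6 km ⇒ ΔT = -15.68°C; T = 11.72°C
Environment:
  1100–2700 m, environment: Δz = 1.6 km ⇒ ΔT = -16.32°C; T = 11.08°C
T_parcel − T_env = 11.72 − 11.08 = +0.64°C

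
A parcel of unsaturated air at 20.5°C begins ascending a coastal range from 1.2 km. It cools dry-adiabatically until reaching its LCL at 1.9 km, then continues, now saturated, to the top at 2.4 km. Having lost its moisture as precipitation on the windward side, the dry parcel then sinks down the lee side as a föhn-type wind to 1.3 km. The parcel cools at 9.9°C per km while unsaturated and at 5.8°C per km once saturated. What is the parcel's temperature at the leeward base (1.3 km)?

21.56°C

From 1200 m to 1900 m (dry): cools by 9.9 × 0.7 = 6.93°C, giving 13.57°C.
From 1900 m to 2400 m (saturated): cools by 5.8 × 0.5 = 2.9°C, giving 10.67°C.
From 2400 m to 1300 m (dry descent): warms by 9.9 × 1.1 = 10.89°C, giving 21.56°C.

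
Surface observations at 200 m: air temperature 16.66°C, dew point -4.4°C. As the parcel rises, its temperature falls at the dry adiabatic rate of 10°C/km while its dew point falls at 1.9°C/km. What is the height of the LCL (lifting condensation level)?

2800 m

T and T_d converge at 10 − 1.9 = 8.1°C per km
Height above start = (16.66 − (-4.4)) / 8.1 = 2.6 km
LCL altitude = 200 m + 2600 m = 2800 m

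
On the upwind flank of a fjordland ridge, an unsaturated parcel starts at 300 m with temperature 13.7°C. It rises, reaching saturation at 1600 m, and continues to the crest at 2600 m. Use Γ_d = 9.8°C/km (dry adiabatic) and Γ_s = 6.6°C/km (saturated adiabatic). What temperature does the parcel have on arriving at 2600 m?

300 → 1600 m (dry, 9.8°C/km): ΔT = -9.8 × 1.3 = -12.74°C → T = 0.96°C
1600 → 2600 m (saturated, 6.6°C/km): ΔT = -6.6 × 1 = -6.6°C → T = -5.64°C

-5.64°C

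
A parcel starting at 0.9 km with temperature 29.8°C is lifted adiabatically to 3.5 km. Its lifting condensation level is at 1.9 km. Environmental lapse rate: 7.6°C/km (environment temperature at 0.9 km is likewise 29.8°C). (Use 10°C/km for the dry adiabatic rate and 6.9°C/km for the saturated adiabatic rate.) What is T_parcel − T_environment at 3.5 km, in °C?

-1.28°C (parcel cooler than environment)

Parcel:
  From 900 m to 1900 m (dry): cools by 10 × 1 = 10°C, giving 19.8°C.
  From 1900 m to 3500 m (saturated): cools by 6.9 × 1.6 = 11.04°C, giving 8.76°C.
Environment:
  From 900 m to 3500 m (environment): cools by 7.6 × 2.6 = 19.76°C, giving 10.04°C.
T_parcel − T_env = 8.76 − 10.04 = -1.28°C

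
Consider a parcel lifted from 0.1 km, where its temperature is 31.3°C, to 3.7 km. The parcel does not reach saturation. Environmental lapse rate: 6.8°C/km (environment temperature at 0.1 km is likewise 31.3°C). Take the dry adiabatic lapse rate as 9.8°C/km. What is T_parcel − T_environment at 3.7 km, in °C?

-10.8°C (parcel cooler than environment)

Parcel:
  100 → 3700 m (dry, 9.8°C/km): ΔT = -9.8 × 3.6 = -35.28°C → T = -3.98°C
Environment:
  100 → 3700 m (environment, 6.8°C/km): ΔT = -6.8 × 3.6 = -24.48°C → T = 6.82°C
T_parcel − T_env = -3.98 − 6.82 = -10.8°C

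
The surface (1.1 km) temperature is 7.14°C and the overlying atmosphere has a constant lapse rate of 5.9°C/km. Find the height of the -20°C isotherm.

5.7 km

Height above start = (7.14 − (-20)) / 5.9 = 4.6 km
Altitude = 1100 m + 4600 m = 5700 m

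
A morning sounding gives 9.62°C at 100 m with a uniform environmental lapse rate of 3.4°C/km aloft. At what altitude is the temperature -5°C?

4400 m

Height above start = (9.62 − (-5)) / 3.4 = 4.3 km
Altitude = 100 m + 4300 m = 4400 m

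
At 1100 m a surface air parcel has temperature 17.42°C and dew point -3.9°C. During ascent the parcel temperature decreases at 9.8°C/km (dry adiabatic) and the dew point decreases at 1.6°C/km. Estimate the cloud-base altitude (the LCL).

T and T_d converge at 9.8 − 1.6 = 8.2°C per km
Height above start = (17.42 − (-3.9)) / 8.2 = 2.6 km
LCL altitude = 1100 m + 2600 m = 3700 m

3700 m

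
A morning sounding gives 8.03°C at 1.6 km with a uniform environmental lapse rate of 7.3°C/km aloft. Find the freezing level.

Height above start = (8.03 − 0) / 7.3 = 1.1 km
Altitude = 1600 m + 1100 m = 2700 m

2.7 km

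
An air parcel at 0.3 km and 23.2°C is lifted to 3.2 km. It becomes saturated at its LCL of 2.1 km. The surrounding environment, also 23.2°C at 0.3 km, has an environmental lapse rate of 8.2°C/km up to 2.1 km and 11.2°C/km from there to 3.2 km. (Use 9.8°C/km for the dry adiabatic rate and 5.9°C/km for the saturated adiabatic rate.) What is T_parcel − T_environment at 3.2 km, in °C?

+2.95°C (parcel warmer than environment)

Parcel:
  Dry to 2100 m: -9.8 × 1.8 km = -17.64°C, so T = 5.56°C.
  Saturated to 3200 m: -5.9 × 1.1 km = -6.49°C, so T = -0.93°C.
Environment:
  Environment, lower layer to 2100 m: -8.2 × 1.8 km = -14.76°C, so T = 8.44°C.
  Environment, upper layer to 3200 m: -11.2 × 1.1 km = -12.32°C, so T = -3.88°C.
T_parcel − T_env = -0.93 − (-3.88) = +2.95°C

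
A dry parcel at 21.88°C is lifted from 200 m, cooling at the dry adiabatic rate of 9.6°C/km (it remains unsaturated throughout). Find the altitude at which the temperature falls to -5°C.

3000 m

Height above start = (21.88 − (-5)) / 9.6 = 2.8 km
Altitude = 200 m + 2800 m = 3000 m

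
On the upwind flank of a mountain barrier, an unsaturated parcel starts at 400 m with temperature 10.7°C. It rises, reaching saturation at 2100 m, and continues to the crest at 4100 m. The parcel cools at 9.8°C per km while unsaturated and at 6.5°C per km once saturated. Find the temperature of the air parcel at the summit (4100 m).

-18.96°C

400 → 2100 m (dry, 9.8°C/km): ΔT = -9.8 × 1.7 = -16.66°C → T = -5.96°C
2100 → 4100 m (saturated, 6.5°C/km): ΔT = -6.5 × 2 = -13°C → T = -18.96°C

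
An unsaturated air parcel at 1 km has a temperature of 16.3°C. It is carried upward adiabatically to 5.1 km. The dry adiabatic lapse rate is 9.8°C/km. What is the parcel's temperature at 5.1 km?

From 1000 m to 5100 m (dry adiabatic): cools by 9.8 × 4.1 = 40.18°C, giving -23.88°C.

-23.88°C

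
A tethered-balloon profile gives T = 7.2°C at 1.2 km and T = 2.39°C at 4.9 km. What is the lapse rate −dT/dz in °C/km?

Γ = −ΔT/Δz = (7.2 − 2.39) / (4900 − 1200) m
  = 4.81°C / 3.7 km = 1.3°C/km

1.3°C/km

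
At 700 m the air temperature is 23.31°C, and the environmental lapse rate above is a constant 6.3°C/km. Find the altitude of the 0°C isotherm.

Height above start = (23.31 − 0) / 6.3 = 3.7 km
Altitude = 700 m + 3700 m = 4400 m

4400 m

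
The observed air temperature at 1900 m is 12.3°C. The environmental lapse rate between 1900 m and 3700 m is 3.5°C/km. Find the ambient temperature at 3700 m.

6°C

1900–3700 m, environmental: Δz = 1.8 km ⇒ ΔT = -6.3°C; T = 6°C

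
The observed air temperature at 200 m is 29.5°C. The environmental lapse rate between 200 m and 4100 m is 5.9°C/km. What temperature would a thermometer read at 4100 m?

Environmental to 4100 m: -5.9 × 3.9 km = -23.01°C, so T = 6.49°C.

6.49°C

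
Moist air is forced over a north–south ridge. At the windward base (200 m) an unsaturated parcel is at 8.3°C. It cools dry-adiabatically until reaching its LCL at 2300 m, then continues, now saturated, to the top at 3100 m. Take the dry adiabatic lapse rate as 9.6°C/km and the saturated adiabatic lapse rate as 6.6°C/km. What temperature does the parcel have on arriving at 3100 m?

-17.14°C

From 200 m to 2300 m (dry): cools by 9.6 × 2.1 = 20.16°C, giving -11.86°C.
From 2300 m to 3100 m (saturated): cools by 6.6 × 0.8 = 5.28°C, giving -17.14°C.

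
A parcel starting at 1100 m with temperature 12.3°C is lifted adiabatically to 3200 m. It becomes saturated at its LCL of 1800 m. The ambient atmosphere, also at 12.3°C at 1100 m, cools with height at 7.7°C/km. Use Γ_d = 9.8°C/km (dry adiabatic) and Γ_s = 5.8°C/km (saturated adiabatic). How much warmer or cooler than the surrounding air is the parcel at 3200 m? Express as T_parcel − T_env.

Parcel:
  Dry to 1800 m: -9.8 × 0.7 km = -6.86°C, so T = 5.44°C.
  Saturated to 3200 m: -5.8 × 1.4 km = -8.12°C, so T = -2.68°C.
Environment:
  Environment to 3200 m: -7.7 × 2.1 km = -16.17°C, so T = -3.87°C.
T_parcel − T_env = -2.68 − (-3.87) = +1.19°C

+1.19°C (parcel warmer than environment)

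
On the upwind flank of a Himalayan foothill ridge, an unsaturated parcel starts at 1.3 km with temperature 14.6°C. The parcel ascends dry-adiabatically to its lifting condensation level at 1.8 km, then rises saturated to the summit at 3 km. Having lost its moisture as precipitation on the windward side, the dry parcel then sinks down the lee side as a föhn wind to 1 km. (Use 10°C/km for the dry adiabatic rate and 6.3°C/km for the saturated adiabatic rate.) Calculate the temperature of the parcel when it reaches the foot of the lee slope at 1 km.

From 1300 m to 1800 m (dry): cools by 10 × 0.5 = 5°C, giving 9.6°C.
From 1800 m to 3000 m (saturated): cools by 6.3 × 1.2 = 7.56°C, giving 2.04°C.
From 3000 m to 1000 m (dry descent): warms by 10 × 2 = 20°C, giving 22.04°C.

22.04°C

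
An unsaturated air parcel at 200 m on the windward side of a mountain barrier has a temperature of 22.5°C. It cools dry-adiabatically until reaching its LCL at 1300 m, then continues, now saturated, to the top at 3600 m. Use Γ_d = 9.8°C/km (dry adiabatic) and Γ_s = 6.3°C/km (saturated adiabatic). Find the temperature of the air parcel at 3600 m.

-2.77°C

From 200 m to 1300 m (dry): cools by 9.8 × 1.1 = 10.78°C, giving 11.72°C.
From 1300 m to 3600 m (saturated): cools by 6.3 × 2.3 = 14.49°C, giving -2.77°C.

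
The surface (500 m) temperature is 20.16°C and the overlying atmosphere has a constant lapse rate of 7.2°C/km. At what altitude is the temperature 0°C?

3300 m

Height above start = (20.16 − 0) / 7.2 = 2.8 km
Altitude = 500 m + 2800 m = 3300 m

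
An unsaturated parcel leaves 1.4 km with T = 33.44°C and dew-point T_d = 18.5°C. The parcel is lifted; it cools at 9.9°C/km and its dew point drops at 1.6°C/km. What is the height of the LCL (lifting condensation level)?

T and T_d converge at 9.9 − 1.6 = 8.3°C per km
Height above start = (33.44 − 18.5) / 8.3 = 1.8 km
LCL altitude = 1400 m + 1800 m = 3200 m

3.2 km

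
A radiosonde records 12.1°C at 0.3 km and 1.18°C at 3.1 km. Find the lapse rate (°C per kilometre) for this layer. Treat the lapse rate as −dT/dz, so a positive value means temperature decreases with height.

3.9°C/km

Γ = −ΔT/Δz = (12.1 − 1.18) / (3100 − 300) m
  = 10.92°C / 2.8 km = 3.9°C/km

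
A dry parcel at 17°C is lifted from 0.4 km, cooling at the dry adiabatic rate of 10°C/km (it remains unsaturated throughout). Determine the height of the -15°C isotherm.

3.6 km

Height above start = (17 − (-15)) / 10 = 3.2 km
Altitude = 400 m + 3200 m = 3600 m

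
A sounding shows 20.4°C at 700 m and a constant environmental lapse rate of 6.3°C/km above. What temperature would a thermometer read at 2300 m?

10.32°C

700–2300 m, environmental: Δz = 1.6 km ⇒ ΔT = -10.08°C; T = 10.32°C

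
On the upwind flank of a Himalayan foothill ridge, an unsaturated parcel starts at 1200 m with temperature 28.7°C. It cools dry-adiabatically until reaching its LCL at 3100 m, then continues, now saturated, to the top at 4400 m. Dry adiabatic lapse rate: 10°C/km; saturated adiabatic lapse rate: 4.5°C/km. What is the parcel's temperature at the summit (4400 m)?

3.85°C

Dry to 3100 m: -10 × 1.9 km = -19°C, so T = 9.7°C.
Saturated to 4400 m: -4.5 × 1.3 km = -5.85°C, so T = 3.85°C.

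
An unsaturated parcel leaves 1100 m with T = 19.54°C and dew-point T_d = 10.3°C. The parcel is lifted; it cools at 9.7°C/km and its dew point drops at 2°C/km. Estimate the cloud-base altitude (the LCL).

T and T_d converge at 9.7 − 2 = 7.7°C per km
Height above start = (19.54 − 10.3) / 7.7 = 1.2 km
LCL altitude = 1100 m + 1200 m = 2300 m

2300 m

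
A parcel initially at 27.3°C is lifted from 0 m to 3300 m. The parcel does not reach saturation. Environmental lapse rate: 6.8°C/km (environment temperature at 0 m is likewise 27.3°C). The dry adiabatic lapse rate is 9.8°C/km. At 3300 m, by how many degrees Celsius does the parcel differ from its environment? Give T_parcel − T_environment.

Parcel:
  From 0 m to 3300 m (dry): cools by 9.8 × 3.3 = 32.34°C, giving -5.04°C.
Environment:
  From 0 m to 3300 m (environment): cools by 6.8 × 3.3 = 22.44°C, giving 4.86°C.
T_parcel − T_env = -5.04 − 4.86 = -9.9°C

-9.9°C (parcel cooler than environment)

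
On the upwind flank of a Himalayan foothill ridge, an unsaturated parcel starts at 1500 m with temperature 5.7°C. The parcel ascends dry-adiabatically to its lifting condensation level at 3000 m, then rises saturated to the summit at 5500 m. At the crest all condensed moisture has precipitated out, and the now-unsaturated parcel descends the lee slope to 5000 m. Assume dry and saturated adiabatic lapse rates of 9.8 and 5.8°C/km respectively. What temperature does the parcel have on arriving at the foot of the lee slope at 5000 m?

Dry to 3000 m: -9.8 × 1.5 km = -14.7°C, so T = -9°C.
Saturated to 5500 m: -5.8 × 2.5 km = -14.5°C, so T = -23.5°C.
Dry descent to 5000 m: +9.8 × 0.5 km = +4.9°C, so T = -18.6°C.

-18.6°C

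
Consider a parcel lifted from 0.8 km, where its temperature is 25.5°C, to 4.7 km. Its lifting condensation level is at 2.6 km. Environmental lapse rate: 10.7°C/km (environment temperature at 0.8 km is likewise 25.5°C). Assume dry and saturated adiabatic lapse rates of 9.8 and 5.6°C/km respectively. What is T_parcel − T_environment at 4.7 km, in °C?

+12.33°C (parcel warmer than environment)

Parcel:
  Dry to 2600 m: -9.8 × 1.8 km = -17.64°C, so T = 7.86°C.
  Saturated to 4700 m: -5.6 × 2.1 km = -11.76°C, so T = -3.9°C.
Environment:
  Environment to 4700 m: -10.7 × 3.9 km = -41.73°C, so T = -16.23°C.
T_parcel − T_env = -3.9 − (-16.23) = +12.33°C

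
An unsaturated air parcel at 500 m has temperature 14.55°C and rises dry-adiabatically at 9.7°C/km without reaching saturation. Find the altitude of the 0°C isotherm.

Height above start = (14.55 − 0) / 9.7 = 1.5 km
Altitude = 500 m + 1500 m = 2000 m

2000 m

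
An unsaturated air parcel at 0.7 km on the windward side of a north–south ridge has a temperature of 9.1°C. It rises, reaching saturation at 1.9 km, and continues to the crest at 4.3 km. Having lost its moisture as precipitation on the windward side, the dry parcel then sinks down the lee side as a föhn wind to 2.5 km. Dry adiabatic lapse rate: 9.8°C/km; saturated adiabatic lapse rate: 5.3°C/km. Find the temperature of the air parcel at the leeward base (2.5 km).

2.26°C

Dry to 1900 m: -9.8 × 1.2 km = -11.76°C, so T = -2.66°C.
Saturated to 4300 m: -5.3 × 2.4 km = -12.72°C, so T = -15.38°C.
Dry descent to 2500 m: +9.8 × 1.8 km = +17.64°C, so T = 2.26°C.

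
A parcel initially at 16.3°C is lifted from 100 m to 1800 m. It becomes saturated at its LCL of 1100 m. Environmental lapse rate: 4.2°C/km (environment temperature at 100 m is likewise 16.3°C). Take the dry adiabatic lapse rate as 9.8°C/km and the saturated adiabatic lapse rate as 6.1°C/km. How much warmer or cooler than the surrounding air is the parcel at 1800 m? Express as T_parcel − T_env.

-6.93°C (parcel cooler than environment)

Parcel:
  100–1100 m, dry: Δz = 1 km ⇒ ΔT = -9.8°C; T = 6.5°C
  1100–1800 m, saturated: Δz = 0.7 km ⇒ ΔT = -4.27°C; T = 2.23°C
Environment:
  100–1800 m, environment: Δz = 1.7 km ⇒ ΔT = -7.14°C; T = 9.16°C
T_parcel − T_env = 2.23 − 9.16 = -6.93°C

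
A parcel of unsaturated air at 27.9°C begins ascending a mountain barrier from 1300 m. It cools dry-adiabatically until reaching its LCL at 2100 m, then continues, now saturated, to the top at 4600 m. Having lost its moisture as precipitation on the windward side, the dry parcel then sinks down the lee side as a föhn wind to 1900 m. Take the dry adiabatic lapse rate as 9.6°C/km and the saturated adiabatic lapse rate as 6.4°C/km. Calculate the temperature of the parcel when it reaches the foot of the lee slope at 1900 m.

30.14°C

1300–2100 m, dry: Δz = 0.8 km ⇒ ΔT = -7.68°C; T = 20.22°C
2100–4600 m, saturated: Δz = 2.5 km ⇒ ΔT = -16°C; T = 4.22°C
4600–1900 m, dry descent: Δz = 2.7 km ⇒ ΔT = +25.92°C; T = 30.14°C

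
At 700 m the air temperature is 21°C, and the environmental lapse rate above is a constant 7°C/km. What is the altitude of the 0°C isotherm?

3700 m

Height above start = (21 − 0) / 7 = 3 km
Altitude = 700 m + 3000 m = 3700 m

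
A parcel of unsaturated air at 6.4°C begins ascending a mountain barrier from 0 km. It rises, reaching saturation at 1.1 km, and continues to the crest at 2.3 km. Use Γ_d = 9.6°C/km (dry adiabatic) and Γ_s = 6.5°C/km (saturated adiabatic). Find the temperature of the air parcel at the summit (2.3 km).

From 0 m to 1100 m (dry): cools by 9.6 × 1.1 = 10.56°C, giving -4.16°C.
From 1100 m to 2300 m (saturated): cools by 6.5 × 1.2 = 7.8°C, giving -11.96°C.

-11.96°C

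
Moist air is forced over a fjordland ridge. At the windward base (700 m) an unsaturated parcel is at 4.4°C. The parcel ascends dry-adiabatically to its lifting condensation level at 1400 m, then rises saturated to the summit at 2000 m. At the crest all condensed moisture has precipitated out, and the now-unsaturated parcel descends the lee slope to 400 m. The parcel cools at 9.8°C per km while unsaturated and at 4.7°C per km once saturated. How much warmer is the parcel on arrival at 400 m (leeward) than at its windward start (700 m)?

Dry to 1400 m: -9.8 × 0.7 km = -6.86°C, so T = -2.46°C.
Saturated to 2000 m: -4.7 × 0.6 km = -2.82°C, so T = -5.28°C.
Dry descent to 400 m: +9.8 × 1.6 km = +15.68°C, so T = 10.4°C.
Net change vs windward start: 10.4 − 4.4 = +6°C

+6°C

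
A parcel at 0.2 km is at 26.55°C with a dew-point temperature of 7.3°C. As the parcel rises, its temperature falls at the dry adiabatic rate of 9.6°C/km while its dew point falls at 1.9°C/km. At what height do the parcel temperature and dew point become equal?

T and T_d converge at 9.6 − 1.9 = 7.7°C per km
Height above start = (26.55 − 7.3) / 7.7 = 2.5 km
LCL altitude = 200 m + 2500 m = 2700 m

2.7 km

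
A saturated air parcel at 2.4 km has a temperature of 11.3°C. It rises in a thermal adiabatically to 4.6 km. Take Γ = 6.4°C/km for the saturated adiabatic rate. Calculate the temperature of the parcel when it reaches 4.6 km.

From 2400 m to 4600 m (saturated adiabatic): cools by 6.4 × 2.2 = 14.08°C, giving -2.78°C.

-2.78°C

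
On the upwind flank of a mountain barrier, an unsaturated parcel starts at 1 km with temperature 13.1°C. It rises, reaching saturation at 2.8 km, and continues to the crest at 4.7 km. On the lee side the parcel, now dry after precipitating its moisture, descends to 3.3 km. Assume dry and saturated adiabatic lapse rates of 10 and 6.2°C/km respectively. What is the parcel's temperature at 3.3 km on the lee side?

-2.68°C

1000–2800 m, dry: Δz = 1.8 km ⇒ ΔT = -18°C; T = -4.9°C
2800–4700 m, saturated: Δz = 1.9 km ⇒ ΔT = -11.78°C; T = -16.68°C
4700–3300 m, dry descent: Δz = 1.4 km ⇒ ΔT = +14°C; T = -2.68°C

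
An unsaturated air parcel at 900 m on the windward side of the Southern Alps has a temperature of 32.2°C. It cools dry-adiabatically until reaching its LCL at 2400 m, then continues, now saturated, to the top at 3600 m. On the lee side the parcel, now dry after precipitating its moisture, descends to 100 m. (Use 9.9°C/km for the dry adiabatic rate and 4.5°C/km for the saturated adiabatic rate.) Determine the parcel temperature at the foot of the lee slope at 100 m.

900–2400 m, dry: Δz = 1.5 km ⇒ ΔT = -14.85°C; T = 17.35°C
2400–3600 m, saturated: Δz = 1.2 km ⇒ ΔT = -5.4°C; T = 11.95°C
3600–100 m, dry descent: Δz = 3.5 km ⇒ ΔT = +34.65°C; T = 46.6°C

46.6°C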